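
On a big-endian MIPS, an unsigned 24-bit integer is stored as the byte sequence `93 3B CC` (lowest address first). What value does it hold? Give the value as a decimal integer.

In big-endian order the high byte comes first in memory.
The bytes are already most-significant first: 0x933BCC.
0x933BCC = 9649100.

9649100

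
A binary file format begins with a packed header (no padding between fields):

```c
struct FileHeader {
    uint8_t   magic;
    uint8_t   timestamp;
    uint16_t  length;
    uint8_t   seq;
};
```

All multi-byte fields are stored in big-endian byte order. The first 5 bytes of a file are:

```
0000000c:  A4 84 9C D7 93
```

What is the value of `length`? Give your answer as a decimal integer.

40151

`length` follows `magic` (1 B), `timestamp` (1 B), so it starts at offset 1 + 1 = 2 and occupies 2 bytes.
Bytes at offsets 2..3: 9C D7.
Big-endian: lowest address holds the most-significant byte.
The bytes are already most-significant first: 0x9CD7.
0x9CD7 = 40151.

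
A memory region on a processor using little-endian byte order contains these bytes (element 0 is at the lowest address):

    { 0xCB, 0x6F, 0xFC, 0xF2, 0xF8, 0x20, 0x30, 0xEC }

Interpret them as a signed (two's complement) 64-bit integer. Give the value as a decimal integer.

In little-endian order the low byte comes first in memory.
Reassemble most-significant byte first: EC 30 20 F8 F2 FC 6F CB → 0xEC3020F8F2FC6FCB.
Top bit is set, so as a signed 64-bit value this is 0xEC3020F8F2FC6FCB − 2^64 = -1427604828275839029.

-1427604828275839029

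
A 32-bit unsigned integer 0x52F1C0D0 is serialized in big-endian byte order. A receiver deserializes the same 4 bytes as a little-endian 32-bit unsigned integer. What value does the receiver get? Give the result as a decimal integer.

3502305618

Stored big-endian, the bytes at ascending addresses are 52 F1 C0 D0.
Read back as little-endian, the first byte is least significant, giving 0xD0C0F152.
0xD0C0F152 = 3502305618.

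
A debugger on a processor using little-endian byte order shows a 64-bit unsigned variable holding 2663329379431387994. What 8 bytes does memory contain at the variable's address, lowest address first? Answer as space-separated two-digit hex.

5A 93 DE AC F5 0B F6 24

2663329379431387994 in hexadecimal, padded to 64 bits, is 0x24F60BF5ACDE935A.
Split into bytes (most-significant first): 24 F6 0B F5 AC DE 93 5A.
In little-endian order the low byte comes first in memory.
So at ascending addresses the bytes are 5A 93 DE AC F5 0B F6 24.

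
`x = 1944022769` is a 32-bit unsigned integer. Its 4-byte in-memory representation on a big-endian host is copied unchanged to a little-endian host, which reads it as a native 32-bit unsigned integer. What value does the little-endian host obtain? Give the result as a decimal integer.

4050575219

1944022769 in 32-bit hexadecimal is 0x73DF6EF1.
Stored big-endian, the bytes at ascending addresses are 73 DF 6E F1.
Read back as little-endian, the first byte is least significant, giving 0xF16EDF73.
0xF16EDF73 = 4050575219.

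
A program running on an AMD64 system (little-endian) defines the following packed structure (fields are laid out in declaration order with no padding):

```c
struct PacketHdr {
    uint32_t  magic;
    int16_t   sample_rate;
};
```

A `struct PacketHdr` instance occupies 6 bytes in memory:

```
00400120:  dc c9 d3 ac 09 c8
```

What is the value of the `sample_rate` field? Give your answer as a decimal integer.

-14327

`sample_rate` follows `magic` (4 bytes), so it starts at byte offset 4 and occupies 2 bytes.
Bytes at offsets 4..5: 09 C8.
In little-endian order the low byte comes first in memory.
Reassemble most-significant byte first: C8 09 → 0xC809.
Top bit is set, so as a signed 16-bit value this is 0xC809 − 2^16 = -14327.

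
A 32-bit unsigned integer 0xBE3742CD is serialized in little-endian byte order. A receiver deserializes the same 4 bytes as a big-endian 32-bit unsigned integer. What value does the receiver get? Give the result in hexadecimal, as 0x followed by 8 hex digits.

Stored little-endian, the bytes at ascending addresses are CD 42 37 BE.
Read back as big-endian, the last byte is least significant, giving 0xCD4237BE.

0xCD4237BE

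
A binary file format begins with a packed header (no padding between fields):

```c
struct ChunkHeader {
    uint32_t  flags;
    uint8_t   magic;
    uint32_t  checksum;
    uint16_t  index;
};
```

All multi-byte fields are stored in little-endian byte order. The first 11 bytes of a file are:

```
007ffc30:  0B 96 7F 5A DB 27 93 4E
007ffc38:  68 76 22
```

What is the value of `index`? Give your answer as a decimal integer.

8822

`index` follows `flags` (4 B), `magic` (1 B), `checksum` (4 B), so it starts at offset 4 + 1 + 4 = 9 and occupies 2 bytes.
Bytes at offsets 9..10: 76 22.
Little-endian: lowest address holds the least-significant byte.
Reassemble most-significant byte first: 22 76 → 0x2276.
0x2276 = 8822.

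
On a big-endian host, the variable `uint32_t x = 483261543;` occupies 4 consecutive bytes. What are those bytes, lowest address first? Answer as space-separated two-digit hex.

1C CD FC 67

483261543 in hexadecimal, padded to 32 bits, is 0x1CCDFC67.
Split into bytes (most-significant first): 1C CD FC 67.
Big-endian stores the most-significant byte at the lowest address.
So the memory order matches the most-significant-first order: 1C CD FC 67.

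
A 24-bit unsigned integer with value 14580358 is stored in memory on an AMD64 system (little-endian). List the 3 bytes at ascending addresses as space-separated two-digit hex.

14580358 in hexadecimal, padded to 24 bits, is 0xDE7A86.
Split into bytes (most-significant first): DE 7A 86.
Little-endian: lowest address holds the least-significant byte.
So at ascending addresses the bytes are 86 7A DE.

86 7A DE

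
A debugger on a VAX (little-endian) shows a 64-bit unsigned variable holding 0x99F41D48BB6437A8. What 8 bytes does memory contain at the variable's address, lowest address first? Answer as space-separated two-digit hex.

Split into bytes (most-significant first): 99 F4 1D 48 BB 64 37 A8.
Little-endian stores the least-significant byte at the lowest address.
So at ascending addresses the bytes are A8 37 64 BB 48 1D F4 99.

A8 37 64 BB 48 1D F4 99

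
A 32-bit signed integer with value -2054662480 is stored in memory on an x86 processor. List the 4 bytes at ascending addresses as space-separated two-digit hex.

Two's complement of -2054662480 in 32 bits: 2054662480 = 0x7A77A950; invert → 0x858856AF; add 1 → 0x858856B0.
Split into bytes (most-significant first): 85 88 56 B0.
In little-endian order the low byte comes first in memory.
So at ascending addresses the bytes are B0 56 88 85.

B0 56 88 85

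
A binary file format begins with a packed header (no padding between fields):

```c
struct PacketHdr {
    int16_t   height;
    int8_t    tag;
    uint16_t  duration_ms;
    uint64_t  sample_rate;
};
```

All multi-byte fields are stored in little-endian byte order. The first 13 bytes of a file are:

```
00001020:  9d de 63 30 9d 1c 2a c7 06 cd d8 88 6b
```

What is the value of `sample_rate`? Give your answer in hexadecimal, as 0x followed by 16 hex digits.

`sample_rate` follows `height` (2 B), `tag` (1 B), `duration_ms` (2 B), so it starts at offset 2 + 1 + 2 = 5 and occupies 8 bytes.
Bytes at offsets 5..12: 1C 2A C7 06 CD D8 88 6B.
Little-endian stores the least-significant byte at the lowest address.
Reassemble most-significant byte first: 6B 88 D8 CD 06 C7 2A 1C → 0x6B88D8CD06C72A1C.

0x6B88D8CD06C72A1C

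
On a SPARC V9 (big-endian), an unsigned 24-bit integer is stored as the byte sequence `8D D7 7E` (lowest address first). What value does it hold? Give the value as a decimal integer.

9295742

In big-endian order the high byte comes first in memory.
The bytes are already most-significant first: 0x8DD77E.
0x8DD77E = 9295742.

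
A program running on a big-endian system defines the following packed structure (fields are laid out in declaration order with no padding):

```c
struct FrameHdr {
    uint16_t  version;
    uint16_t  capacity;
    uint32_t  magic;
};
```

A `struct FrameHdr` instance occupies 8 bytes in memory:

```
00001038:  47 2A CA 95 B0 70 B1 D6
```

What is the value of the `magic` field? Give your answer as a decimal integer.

2960175574

`magic` follows `version` (2 B), `capacity` (2 B), so it starts at offset 2 + 2 = 4 and occupies 4 bytes.
Bytes at offsets 4..7: B0 70 B1 D6.
In big-endian order the high byte comes first in memory.
The bytes are already most-significant first: 0xB070B1D6.
0xB070B1D6 = 2960175574.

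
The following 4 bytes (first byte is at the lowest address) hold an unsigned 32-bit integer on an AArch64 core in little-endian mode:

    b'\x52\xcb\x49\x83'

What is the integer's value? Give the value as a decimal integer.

2202651474

Little-endian stores the least-significant byte at the lowest address.
Reassemble most-significant byte first: 83 49 CB 52 → 0x8349CB52.
0x8349CB52 = 2202651474.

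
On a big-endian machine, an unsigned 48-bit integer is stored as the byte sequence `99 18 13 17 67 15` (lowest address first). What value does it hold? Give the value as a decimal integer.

168328678565653

Big-endian: lowest address holds the most-significant byte.
The bytes are already most-significant first: 0x991813176715.
0x991813176715 = 168328678565653.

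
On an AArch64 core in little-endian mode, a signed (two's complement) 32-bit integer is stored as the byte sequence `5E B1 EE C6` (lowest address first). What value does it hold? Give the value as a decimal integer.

-957435554

In little-endian order the low byte comes first in memory.
Reassemble most-significant byte first: C6 EE B1 5E → 0xC6EEB15E.
Top bit is set, so as a signed 32-bit value this is 0xC6EEB15E − 2^32 = -957435554.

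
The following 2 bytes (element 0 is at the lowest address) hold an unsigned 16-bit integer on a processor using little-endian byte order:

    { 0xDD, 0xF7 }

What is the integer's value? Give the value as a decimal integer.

63453

In little-endian order the low byte comes first in memory.
Reassemble most-significant byte first: F7 DD → 0xF7DD.
0xF7DD = 63453.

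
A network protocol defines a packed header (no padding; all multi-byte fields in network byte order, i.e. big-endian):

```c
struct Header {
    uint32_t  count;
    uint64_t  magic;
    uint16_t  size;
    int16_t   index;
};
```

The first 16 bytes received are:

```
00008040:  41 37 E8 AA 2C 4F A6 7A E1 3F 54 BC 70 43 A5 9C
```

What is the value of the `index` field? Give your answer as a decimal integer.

-23140

`index` follows `count` (4 B), `magic` (8 B), `size` (2 B), so it starts at offset 4 + 8 + 2 = 14 and occupies 2 bytes.
Bytes at offsets 14..15: A5 9C.
Big-endian stores the most-significant byte at the lowest address.
The bytes are already most-significant first: 0xA59C.
Top bit is set, so as a signed 16-bit value this is 0xA59C − 2^16 = -23140.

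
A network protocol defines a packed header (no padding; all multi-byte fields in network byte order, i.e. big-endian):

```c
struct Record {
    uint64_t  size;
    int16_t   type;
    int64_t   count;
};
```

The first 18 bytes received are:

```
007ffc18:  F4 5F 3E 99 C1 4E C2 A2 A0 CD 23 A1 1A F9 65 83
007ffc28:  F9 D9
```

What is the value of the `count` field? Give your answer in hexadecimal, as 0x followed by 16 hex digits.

`count` follows `size` (8 B), `type` (2 B), so it starts at offset 8 + 2 = 10 and occupies 8 bytes.
Bytes at offsets 10..17: 23 A1 1A F9 65 83 F9 D9.
Big-endian: lowest address holds the most-significant byte.
The bytes are already most-significant first: 0x23A11AF96583F9D9.

0x23A11AF96583F9D9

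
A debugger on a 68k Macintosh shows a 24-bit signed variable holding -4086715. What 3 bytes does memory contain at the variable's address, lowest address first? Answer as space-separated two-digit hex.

C1 A4 45

Two's complement of -4086715 in 24 bits: 4086715 = 0x3E5BBB; invert → 0xC1A444; add 1 → 0xC1A445.
Split into bytes (most-significant first): C1 A4 45.
Big-endian: lowest address holds the most-significant byte.
So the memory order matches the most-significant-first order: C1 A4 45.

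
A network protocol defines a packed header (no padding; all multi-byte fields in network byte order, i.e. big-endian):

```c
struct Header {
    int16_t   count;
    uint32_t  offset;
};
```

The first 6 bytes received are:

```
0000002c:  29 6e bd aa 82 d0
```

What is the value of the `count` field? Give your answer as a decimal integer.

10606

`count` is the first field, at byte offset 0, occupying 2 bytes.
Bytes at offsets 0..1: 29 6E.
Big-endian stores the most-significant byte at the lowest address.
The bytes are already most-significant first: 0x296E.
0x296E = 10606.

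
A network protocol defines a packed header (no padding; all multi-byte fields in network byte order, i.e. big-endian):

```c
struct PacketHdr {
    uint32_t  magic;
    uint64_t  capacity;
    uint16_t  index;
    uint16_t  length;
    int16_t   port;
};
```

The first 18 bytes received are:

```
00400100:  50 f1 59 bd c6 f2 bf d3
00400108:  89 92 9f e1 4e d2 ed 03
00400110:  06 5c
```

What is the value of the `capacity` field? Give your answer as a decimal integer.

14335731479140802529

`capacity` follows `magic` (4 bytes), so it starts at byte offset 4 and occupies 8 bytes.
Bytes at offsets 4..11: C6 F2 BF D3 89 92 9F E1.
Big-endian: lowest address holds the most-significant byte.
The bytes are already most-significant first: 0xC6F2BFD389929FE1.
0xC6F2BFD389929FE1 = 14335731479140802529.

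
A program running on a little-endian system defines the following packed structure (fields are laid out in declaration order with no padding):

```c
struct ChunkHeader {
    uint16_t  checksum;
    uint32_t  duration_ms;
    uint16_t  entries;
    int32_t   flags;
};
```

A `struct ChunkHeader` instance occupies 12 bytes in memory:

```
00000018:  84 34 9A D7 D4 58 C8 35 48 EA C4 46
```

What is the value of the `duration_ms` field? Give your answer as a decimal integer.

1490343834

`duration_ms` follows `checksum` (2 bytes), so it starts at byte offset 2 and occupies 4 bytes.
Bytes at offsets 2..5: 9A D7 D4 58.
Little-endian stores the least-significant byte at the lowest address.
Reassemble most-significant byte first: 58 D4 D7 9A → 0x58D4D79A.
0x58D4D79A = 1490343834.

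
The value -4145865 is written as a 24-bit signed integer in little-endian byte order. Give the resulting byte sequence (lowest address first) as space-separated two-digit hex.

37 BD C0

Two's complement of -4145865 in 24 bits: 4145865 = 0x3F42C9; invert → 0xC0BD36; add 1 → 0xC0BD37.
Split into bytes (most-significant first): C0 BD 37.
Little-endian: lowest address holds the least-significant byte.
So at ascending addresses the bytes are 37 BD C0.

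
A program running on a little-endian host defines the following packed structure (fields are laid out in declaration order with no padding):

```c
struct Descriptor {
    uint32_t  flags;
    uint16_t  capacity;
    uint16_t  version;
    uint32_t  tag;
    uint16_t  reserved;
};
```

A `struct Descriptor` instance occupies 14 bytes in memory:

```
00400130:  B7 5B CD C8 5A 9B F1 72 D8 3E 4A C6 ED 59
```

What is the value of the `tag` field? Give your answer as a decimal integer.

`tag` follows `flags` (4 B), `capacity` (2 B), `version` (2 B), so it starts at offset 4 + 2 + 2 = 8 and occupies 4 bytes.
Bytes at offsets 8..11: D8 3E 4A C6.
Little-endian: lowest address holds the least-significant byte.
Reassemble most-significant byte first: C6 4A 3E D8 → 0xC64A3ED8.
0xC64A3ED8 = 3326754520.

3326754520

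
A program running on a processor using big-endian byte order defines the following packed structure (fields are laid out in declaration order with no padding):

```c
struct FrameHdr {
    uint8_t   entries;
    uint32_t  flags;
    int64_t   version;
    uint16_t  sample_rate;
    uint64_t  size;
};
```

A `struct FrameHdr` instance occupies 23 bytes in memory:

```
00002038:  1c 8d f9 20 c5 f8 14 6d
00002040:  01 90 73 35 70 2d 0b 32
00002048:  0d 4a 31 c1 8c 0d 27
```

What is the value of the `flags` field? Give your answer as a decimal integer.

`flags` follows `entries` (1 byte), so it starts at byte offset 1 and occupies 4 bytes.
Bytes at offsets 1..4: 8D F9 20 C5.
In big-endian order the high byte comes first in memory.
The bytes are already most-significant first: 0x8DF920C5.
0x8DF920C5 = 2381914309.

2381914309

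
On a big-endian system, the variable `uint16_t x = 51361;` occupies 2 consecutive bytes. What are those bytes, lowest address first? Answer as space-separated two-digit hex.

51361 in hexadecimal, padded to 16 bits, is 0xC8A1.
Split into bytes (most-significant first): C8 A1.
Big-endian stores the most-significant byte at the lowest address.
So the memory order matches the most-significant-first order: C8 A1.

C8 A1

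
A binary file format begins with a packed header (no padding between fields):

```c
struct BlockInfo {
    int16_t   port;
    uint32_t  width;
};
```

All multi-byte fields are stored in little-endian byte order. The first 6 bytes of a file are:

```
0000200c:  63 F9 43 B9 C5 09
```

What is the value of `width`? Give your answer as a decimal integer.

`width` follows `port` (2 bytes), so it starts at byte offset 2 and occupies 4 bytes.
Bytes at offsets 2..5: 43 B9 C5 09.
In little-endian order the low byte comes first in memory.
Reassemble most-significant byte first: 09 C5 B9 43 → 0x09C5B943.
0x09C5B943 = 163952963.

163952963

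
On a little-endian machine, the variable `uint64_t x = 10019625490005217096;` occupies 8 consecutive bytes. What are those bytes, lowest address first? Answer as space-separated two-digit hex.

10019625490005217096 in hexadecimal, padded to 64 bits, is 0x8B0CDC4C0235CF48.
Split into bytes (most-significant first): 8B 0C DC 4C 02 35 CF 48.
In little-endian order the low byte comes first in memory.
So at ascending addresses the bytes are 48 CF 35 02 4C DC 0C 8B.

48 CF 35 02 4C DC 0C 8B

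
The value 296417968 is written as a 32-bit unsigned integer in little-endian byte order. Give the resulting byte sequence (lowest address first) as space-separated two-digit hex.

B0 FA AA 11

296417968 in hexadecimal, padded to 32 bits, is 0x11AAFAB0.
Split into bytes (most-significant first): 11 AA FA B0.
Little-endian: lowest address holds the least-significant byte.
So at ascending addresses the bytes are B0 FA AA 11.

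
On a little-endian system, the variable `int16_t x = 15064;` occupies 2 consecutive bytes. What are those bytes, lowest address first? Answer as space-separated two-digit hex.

D8 3A

15064 in hexadecimal, padded to 16 bits, is 0x3AD8.
Split into bytes (most-significant first): 3A D8.
In little-endian order the low byte comes first in memory.
So at ascending addresses the bytes are D8 3A.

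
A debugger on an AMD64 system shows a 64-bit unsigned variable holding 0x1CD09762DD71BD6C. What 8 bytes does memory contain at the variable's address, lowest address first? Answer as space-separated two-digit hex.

6C BD 71 DD 62 97 D0 1C

Split into bytes (most-significant first): 1C D0 97 62 DD 71 BD 6C.
Little-endian: lowest address holds the least-significant byte.
So at ascending addresses the bytes are 6C BD 71 DD 62 97 D0 1C.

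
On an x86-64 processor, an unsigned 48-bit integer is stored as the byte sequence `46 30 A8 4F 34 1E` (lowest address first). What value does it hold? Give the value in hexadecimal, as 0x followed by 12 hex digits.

0x1E344FA83046

In little-endian order the low byte comes first in memory.
Reassemble most-significant byte first: 1E 34 4F A8 30 46 → 0x1E344FA83046.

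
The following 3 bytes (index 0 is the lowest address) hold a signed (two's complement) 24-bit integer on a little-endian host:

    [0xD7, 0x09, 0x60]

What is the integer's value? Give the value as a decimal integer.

6293975

Little-endian: lowest address holds the least-significant byte.
Reassemble most-significant byte first: 60 09 D7 → 0x6009D7.
0x6009D7 = 6293975.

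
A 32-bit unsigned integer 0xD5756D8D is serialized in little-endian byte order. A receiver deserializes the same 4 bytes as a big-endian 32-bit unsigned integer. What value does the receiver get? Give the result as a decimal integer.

Stored little-endian, the bytes at ascending addresses are 8D 6D 75 D5.
Read back as big-endian, the last byte is least significant, giving 0x8D6D75D5.
0x8D6D75D5 = 2372761045.

2372761045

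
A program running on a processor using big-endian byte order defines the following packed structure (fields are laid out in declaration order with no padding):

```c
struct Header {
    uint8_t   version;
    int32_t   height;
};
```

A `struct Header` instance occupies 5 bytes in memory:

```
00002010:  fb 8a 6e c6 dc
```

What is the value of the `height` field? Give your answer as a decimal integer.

`height` follows `version` (1 byte), so it starts at byte offset 1 and occupies 4 bytes.
Bytes at offsets 1..4: 8A 6E C6 DC.
Big-endian stores the most-significant byte at the lowest address.
The bytes are already most-significant first: 0x8A6EC6DC.
Top bit is set, so as a signed 32-bit value this is 0x8A6EC6DC − 2^32 = -1972451620.

-1972451620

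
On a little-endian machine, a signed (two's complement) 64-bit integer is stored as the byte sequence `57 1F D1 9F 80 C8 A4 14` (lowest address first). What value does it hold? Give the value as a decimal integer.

In little-endian order the low byte comes first in memory.
Reassemble most-significant byte first: 14 A4 C8 80 9F D1 1F 57 → 0x14A4C8809FD11F57.
0x14A4C8809FD11F57 = 1487534231701757783.

1487534231701757783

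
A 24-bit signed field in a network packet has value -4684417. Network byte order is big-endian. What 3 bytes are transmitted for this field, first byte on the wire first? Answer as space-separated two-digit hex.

Two's complement of -4684417 in 24 bits: 4684417 = 0x477A81; invert → 0xB8857E; add 1 → 0xB8857F.
Split into bytes (most-significant first): B8 85 7F.
Big-endian stores the most-significant byte at the lowest address.
So the memory order matches the most-significant-first order: B8 85 7F.

B8 85 7F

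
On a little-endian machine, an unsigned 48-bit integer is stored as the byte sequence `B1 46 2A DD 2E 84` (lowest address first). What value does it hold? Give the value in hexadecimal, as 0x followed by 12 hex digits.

0x842EDD2A46B1

Little-endian stores the least-significant byte at the lowest address.
Reassemble most-significant byte first: 84 2E DD 2A 46 B1 → 0x842EDD2A46B1.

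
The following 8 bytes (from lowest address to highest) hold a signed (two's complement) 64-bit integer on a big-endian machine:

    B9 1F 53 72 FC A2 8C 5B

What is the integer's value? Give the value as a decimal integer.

-5107271699084964773

Big-endian: lowest address holds the most-significant byte.
The bytes are already most-significant first: 0xB91F5372FCA28C5B.
Top bit is set, so as a signed 64-bit value this is 0xB91F5372FCA28C5B − 2^64 = -5107271699084964773.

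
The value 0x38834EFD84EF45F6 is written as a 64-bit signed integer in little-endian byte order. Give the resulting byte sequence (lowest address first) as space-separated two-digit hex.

Split into bytes (most-significant first): 38 83 4E FD 84 EF 45 F6.
Little-endian: lowest address holds the least-significant byte.
So at ascending addresses the bytes are F6 45 EF 84 FD 4E 83 38.

F6 45 EF 84 FD 4E 83 38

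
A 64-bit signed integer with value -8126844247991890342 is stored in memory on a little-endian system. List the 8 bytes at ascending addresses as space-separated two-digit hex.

Two's complement of -8126844247991890342 in 64 bits: 8126844247991890342 = 0x70C859C9227BB1A6; invert → 0x8F37A636DD844E59; add 1 → 0x8F37A636DD844E5A.
Split into bytes (most-significant first): 8F 37 A6 36 DD 84 4E 5A.
Little-endian: lowest address holds the least-significant byte.
So at ascending addresses the bytes are 5A 4E 84 DD 36 A6 37 8F.

5A 4E 84 DD 36 A6 37 8F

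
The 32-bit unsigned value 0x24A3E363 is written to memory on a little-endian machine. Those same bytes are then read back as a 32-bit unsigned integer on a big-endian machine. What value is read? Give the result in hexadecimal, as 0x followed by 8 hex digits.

0x63E3A324

Stored little-endian, the bytes at ascending addresses are 63 E3 A3 24.
Read back as big-endian, the last byte is least significant, giving 0x63E3A324.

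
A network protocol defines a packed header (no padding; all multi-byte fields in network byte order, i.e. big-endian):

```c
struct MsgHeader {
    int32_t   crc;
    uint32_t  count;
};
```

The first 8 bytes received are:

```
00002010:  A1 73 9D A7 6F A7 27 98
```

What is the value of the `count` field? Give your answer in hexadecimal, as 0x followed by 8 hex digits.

`count` follows `crc` (4 bytes), so it starts at byte offset 4 and occupies 4 bytes.
Bytes at offsets 4..7: 6F A7 27 98.
Big-endian: lowest address holds the most-significant byte.
The bytes are already most-significant first: 0x6FA72798.

0x6FA72798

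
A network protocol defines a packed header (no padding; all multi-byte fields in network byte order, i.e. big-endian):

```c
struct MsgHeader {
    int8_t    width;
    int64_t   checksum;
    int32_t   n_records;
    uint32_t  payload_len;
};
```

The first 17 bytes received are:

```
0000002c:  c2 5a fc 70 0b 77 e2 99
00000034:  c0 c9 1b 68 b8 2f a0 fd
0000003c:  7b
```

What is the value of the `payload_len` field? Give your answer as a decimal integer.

`payload_len` follows `width` (1 B), `checksum` (8 B), `n_records` (4 B), so it starts at offset 1 + 8 + 4 = 13 and occupies 4 bytes.
Bytes at offsets 13..16: 2F A0 FD 7B.
In big-endian order the high byte comes first in memory.
The bytes are already most-significant first: 0x2FA0FD7B.
0x2FA0FD7B = 799079803.

799079803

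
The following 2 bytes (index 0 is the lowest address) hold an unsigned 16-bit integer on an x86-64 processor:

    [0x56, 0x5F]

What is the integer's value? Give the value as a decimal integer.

Little-endian stores the least-significant byte at the lowest address.
Reassemble most-significant byte first: 5F 56 → 0x5F56.
0x5F56 = 24406.

24406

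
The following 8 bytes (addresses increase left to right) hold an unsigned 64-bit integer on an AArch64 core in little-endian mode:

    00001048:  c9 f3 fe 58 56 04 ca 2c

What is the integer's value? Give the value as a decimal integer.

3227396851871183817

Little-endian stores the least-significant byte at the lowest address.
Reassemble most-significant byte first: 2C CA 04 56 58 FE F3 C9 → 0x2CCA045658FEF3C9.
0x2CCA045658FEF3C9 = 3227396851871183817.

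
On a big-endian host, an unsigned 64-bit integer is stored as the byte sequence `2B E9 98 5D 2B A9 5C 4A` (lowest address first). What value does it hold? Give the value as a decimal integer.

3164227739136384074

Big-endian: lowest address holds the most-significant byte.
The bytes are already most-significant first: 0x2BE9985D2BA95C4A.
0x2BE9985D2BA95C4A = 3164227739136384074.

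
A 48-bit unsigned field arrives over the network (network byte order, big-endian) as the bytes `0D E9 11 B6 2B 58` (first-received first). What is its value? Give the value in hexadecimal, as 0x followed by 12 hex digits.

0x0DE911B62B58

In big-endian order the high byte comes first in memory.
The bytes are already most-significant first: 0x0DE911B62B58.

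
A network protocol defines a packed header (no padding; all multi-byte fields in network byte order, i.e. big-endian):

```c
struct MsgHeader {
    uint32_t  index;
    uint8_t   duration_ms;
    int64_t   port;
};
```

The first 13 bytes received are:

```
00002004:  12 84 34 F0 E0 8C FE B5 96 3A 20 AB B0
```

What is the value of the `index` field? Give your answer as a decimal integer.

310654192

`index` is the first field, at byte offset 0, occupying 4 bytes.
Bytes at offsets 0..3: 12 84 34 F0.
In big-endian order the high byte comes first in memory.
The bytes are already most-significant first: 0x128434F0.
0x128434F0 = 310654192.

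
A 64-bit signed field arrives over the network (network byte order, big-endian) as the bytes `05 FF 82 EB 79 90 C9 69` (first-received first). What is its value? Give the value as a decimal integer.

432208037119314281

Big-endian stores the most-significant byte at the lowest address.
The bytes are already most-significant first: 0x05FF82EB7990C969.
0x05FF82EB7990C969 = 432208037119314281.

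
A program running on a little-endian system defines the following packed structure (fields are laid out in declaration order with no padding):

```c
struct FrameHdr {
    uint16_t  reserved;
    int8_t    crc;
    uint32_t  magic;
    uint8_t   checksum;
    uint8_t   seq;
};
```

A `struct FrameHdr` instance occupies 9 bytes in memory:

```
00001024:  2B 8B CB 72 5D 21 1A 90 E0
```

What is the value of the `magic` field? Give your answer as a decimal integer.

438394226

`magic` follows `reserved` (2 B), `crc` (1 B), so it starts at offset 2 + 1 = 3 and occupies 4 bytes.
Bytes at offsets 3..6: 72 5D 21 1A.
Little-endian stores the least-significant byte at the lowest address.
Reassemble most-significant byte first: 1A 21 5D 72 → 0x1A215D72.
0x1A215D72 = 438394226.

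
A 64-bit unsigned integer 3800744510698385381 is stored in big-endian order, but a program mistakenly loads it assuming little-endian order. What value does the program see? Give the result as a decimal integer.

3800744510698385381 in 64-bit hexadecimal is 0x34BEF4FECA316FE5.
Stored big-endian, the bytes at ascending addresses are 34 BE F4 FE CA 31 6F E5.
Read back as little-endian, the first byte is least significant, giving 0xE56F31CAFEF4BE34.
0xE56F31CAFEF4BE34 = 16532487505030987316.

16532487505030987316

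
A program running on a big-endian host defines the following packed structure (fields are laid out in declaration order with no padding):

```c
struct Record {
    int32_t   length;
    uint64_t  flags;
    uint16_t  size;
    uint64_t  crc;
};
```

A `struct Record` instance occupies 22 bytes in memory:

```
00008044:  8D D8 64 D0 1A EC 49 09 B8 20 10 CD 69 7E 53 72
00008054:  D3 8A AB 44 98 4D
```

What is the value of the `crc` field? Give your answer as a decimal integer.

`crc` follows `length` (4 B), `flags` (8 B), `size` (2 B), so it starts at offset 4 + 8 + 2 = 14 and occupies 8 bytes.
Bytes at offsets 14..21: 53 72 D3 8A AB 44 98 4D.
Big-endian stores the most-significant byte at the lowest address.
The bytes are already most-significant first: 0x5372D38AAB44984D.
0x5372D38AAB44984D = 6013101045025380429.

6013101045025380429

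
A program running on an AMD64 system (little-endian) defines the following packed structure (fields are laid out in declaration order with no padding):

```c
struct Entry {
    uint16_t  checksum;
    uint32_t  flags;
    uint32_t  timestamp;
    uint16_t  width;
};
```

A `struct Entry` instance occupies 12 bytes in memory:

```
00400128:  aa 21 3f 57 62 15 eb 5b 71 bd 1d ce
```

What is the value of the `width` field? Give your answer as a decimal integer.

`width` follows `checksum` (2 B), `flags` (4 B), `timestamp` (4 B), so it starts at offset 2 + 4 + 4 = 10 and occupies 2 bytes.
Bytes at offsets 10..11: 1D CE.
Little-endian stores the least-significant byte at the lowest address.
Reassemble most-significant byte first: CE 1D → 0xCE1D.
0xCE1D = 52765.

52765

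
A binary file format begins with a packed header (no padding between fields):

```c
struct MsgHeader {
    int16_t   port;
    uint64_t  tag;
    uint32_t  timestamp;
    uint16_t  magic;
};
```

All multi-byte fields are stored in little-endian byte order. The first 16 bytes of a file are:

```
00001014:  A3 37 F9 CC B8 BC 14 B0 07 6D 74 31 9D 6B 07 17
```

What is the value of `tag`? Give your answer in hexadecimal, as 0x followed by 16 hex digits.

`tag` follows `port` (2 bytes), so it starts at byte offset 2 and occupies 8 bytes.
Bytes at offsets 2..9: F9 CC B8 BC 14 B0 07 6D.
Little-endian stores the least-significant byte at the lowest address.
Reassemble most-significant byte first: 6D 07 B0 14 BC B8 CC F9 → 0x6D07B014BCB8CCF9.

0x6D07B014BCB8CCF9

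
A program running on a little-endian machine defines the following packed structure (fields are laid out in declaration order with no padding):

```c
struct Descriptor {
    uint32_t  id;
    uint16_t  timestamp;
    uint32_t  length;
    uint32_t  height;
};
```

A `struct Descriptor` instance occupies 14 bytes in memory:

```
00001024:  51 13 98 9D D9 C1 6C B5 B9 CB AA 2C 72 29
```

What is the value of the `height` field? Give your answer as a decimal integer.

`height` follows `id` (4 B), `timestamp` (2 B), `length` (4 B), so it starts at offset 4 + 2 + 4 = 10 and occupies 4 bytes.
Bytes at offsets 10..13: AA 2C 72 29.
Little-endian stores the least-significant byte at the lowest address.
Reassemble most-significant byte first: 29 72 2C AA → 0x29722CAA.
0x29722CAA = 695348394.

695348394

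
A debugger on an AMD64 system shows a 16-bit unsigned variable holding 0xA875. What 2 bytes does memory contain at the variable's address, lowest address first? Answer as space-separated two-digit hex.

75 A8

Split into bytes (most-significant first): A8 75.
Little-endian stores the least-significant byte at the lowest address.
So at ascending addresses the bytes are 75 A8.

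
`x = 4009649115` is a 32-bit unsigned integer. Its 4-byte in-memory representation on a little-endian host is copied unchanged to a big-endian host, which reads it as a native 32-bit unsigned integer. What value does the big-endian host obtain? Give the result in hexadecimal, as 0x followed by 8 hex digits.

4009649115 in 32-bit hexadecimal is 0xEEFE63DB.
Stored little-endian, the bytes at ascending addresses are DB 63 FE EE.
Read back as big-endian, the last byte is least significant, giving 0xDB63FEEE.

0xDB63FEEE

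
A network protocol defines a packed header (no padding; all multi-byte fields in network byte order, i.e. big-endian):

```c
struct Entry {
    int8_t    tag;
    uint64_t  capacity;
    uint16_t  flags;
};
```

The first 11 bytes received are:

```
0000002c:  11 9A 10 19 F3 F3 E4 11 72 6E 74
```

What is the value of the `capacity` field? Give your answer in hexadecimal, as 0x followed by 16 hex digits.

0x9A1019F3F3E41172

`capacity` follows `tag` (1 byte), so it starts at byte offset 1 and occupies 8 bytes.
Bytes at offsets 1..8: 9A 10 19 F3 F3 E4 11 72.
In big-endian order the high byte comes first in memory.
The bytes are already most-significant first: 0x9A1019F3F3E41172.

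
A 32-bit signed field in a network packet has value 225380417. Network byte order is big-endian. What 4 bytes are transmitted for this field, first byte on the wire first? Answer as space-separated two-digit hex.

0D 6F 08 41

225380417 in hexadecimal, padded to 32 bits, is 0x0D6F0841.
Split into bytes (most-significant first): 0D 6F 08 41.
In big-endian order the high byte comes first in memory.
So the memory order matches the most-significant-first order: 0D 6F 08 41.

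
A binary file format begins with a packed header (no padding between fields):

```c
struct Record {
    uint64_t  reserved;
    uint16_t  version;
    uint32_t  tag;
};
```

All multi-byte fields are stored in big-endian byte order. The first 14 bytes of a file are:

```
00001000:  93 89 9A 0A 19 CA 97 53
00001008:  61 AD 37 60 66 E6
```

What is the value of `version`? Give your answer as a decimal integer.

`version` follows `reserved` (8 bytes), so it starts at byte offset 8 and occupies 2 bytes.
Bytes at offsets 8..9: 61 AD.
Big-endian: lowest address holds the most-significant byte.
The bytes are already most-significant first: 0x61AD.
0x61AD = 25005.

25005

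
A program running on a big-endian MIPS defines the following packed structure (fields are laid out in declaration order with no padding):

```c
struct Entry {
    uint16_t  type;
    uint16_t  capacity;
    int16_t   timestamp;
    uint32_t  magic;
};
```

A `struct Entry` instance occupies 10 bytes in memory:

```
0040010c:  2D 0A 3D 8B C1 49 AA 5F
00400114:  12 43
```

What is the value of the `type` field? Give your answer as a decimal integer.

11530

`type` is the first field, at byte offset 0, occupying 2 bytes.
Bytes at offsets 0..1: 2D 0A.
Big-endian: lowest address holds the most-significant byte.
The bytes are already most-significant first: 0x2D0A.
0x2D0A = 11530.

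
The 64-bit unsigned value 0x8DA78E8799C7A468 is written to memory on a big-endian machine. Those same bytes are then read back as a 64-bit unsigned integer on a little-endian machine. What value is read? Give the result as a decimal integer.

Stored big-endian, the bytes at ascending addresses are 8D A7 8E 87 99 C7 A4 68.
Read back as little-endian, the first byte is least significant, giving 0x68A4C799878EA78D.
0x68A4C799878EA78D = 7540371138343249805.

7540371138343249805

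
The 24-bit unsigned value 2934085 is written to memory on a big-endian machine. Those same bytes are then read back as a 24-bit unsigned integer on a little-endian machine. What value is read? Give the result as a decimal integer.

2934085 in 24-bit hexadecimal is 0x2CC545.
Stored big-endian, the bytes at ascending addresses are 2C C5 45.
Read back as little-endian, the first byte is least significant, giving 0x45C52C.
0x45C52C = 4572460.

4572460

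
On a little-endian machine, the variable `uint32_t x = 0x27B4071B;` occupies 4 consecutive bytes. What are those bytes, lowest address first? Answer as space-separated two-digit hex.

1B 07 B4 27

Split into bytes (most-significant first): 27 B4 07 1B.
Little-endian: lowest address holds the least-significant byte.
So at ascending addresses the bytes are 1B 07 B4 27.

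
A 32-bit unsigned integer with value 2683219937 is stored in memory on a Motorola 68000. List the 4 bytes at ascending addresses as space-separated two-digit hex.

9F EE AF E1

2683219937 in hexadecimal, padded to 32 bits, is 0x9FEEAFE1.
Split into bytes (most-significant first): 9F EE AF E1.
In big-endian order the high byte comes first in memory.
So the memory order matches the most-significant-first order: 9F EE AF E1.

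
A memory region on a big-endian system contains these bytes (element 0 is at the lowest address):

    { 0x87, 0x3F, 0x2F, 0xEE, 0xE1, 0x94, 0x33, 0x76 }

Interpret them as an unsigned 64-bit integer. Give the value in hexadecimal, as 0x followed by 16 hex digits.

0x873F2FEEE1943376

Big-endian: lowest address holds the most-significant byte.
The bytes are already most-significant first: 0x873F2FEEE1943376.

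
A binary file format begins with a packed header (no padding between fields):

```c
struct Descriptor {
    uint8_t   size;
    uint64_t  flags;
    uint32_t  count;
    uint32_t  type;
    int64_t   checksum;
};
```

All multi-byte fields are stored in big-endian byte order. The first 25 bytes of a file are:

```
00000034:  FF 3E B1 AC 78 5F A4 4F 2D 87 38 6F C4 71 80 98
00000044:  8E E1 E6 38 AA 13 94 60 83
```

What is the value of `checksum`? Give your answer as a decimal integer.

-2168983867408228221

`checksum` follows `size` (1 B), `flags` (8 B), `count` (4 B), `type` (4 B), so it starts at offset 1 + 8 + 4 + 4 = 17 and occupies 8 bytes.
Bytes at offsets 17..24: E1 E6 38 AA 13 94 60 83.
Big-endian: lowest address holds the most-significant byte.
The bytes are already most-significant first: 0xE1E638AA13946083.
Top bit is set, so as a signed 64-bit value this is 0xE1E638AA13946083 − 2^64 = -2168983867408228221.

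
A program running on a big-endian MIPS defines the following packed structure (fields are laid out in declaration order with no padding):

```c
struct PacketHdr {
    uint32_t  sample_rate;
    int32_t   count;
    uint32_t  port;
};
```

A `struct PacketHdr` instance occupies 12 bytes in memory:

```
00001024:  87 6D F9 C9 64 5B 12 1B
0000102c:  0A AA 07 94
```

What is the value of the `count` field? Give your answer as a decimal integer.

1683690011

`count` follows `sample_rate` (4 bytes), so it starts at byte offset 4 and occupies 4 bytes.
Bytes at offsets 4..7: 64 5B 12 1B.
Big-endian: lowest address holds the most-significant byte.
The bytes are already most-significant first: 0x645B121B.
0x645B121B = 1683690011.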